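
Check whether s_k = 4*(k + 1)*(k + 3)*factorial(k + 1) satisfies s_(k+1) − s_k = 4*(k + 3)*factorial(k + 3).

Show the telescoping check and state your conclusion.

Invalid: residual -4*(k**2 + 5*k + 5)*factorial(k + 1) ≠ 0.

s_(k+1) = 4*(k + 2)*(k + 4)*factorial(k + 2)
s_(k+1) − s_k = 4*(k**3 + 7*k**2 + 16*k + 13)*factorial(k + 1)
(s_(k+1) − s_k) − t_k = -4*(k**2 + 5*k + 5)*factorial(k + 1)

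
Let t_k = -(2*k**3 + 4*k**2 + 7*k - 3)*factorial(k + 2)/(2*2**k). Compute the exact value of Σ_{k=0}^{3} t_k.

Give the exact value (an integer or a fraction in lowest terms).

Σ = -951

r(k) = (2*k**4 + 16*k**3 + 51*k**2 + 73*k + 30)/(2*(2*k**3 + 4*k**2 + 7*k - 3)) after simplifying.
Factor: A=k/2 + 3/2; B=1; C=k**3 + 2*k**2 + 7*k/2 - 3/2.
f must satisfy (k/2 + 3/2)·f(k+1) − (1)·f(k) = k**3 + 2*k**2 + 7*k/2 - 3/2.
Degrees (1,0,3) ⇒ d ≤ 2.
Coefficient equations give f(k) = 2*k**2 - 2*k - 3.
Get s_k = R·t_k = (-2*k**2 + 2*k + 3)*factorial(k + 2)/2**k with R(k) = B(k−1)f(k)/C(k) = 2*(2*k**2 - 2*k - 3)/(2*k**3 + 4*k**2 + 7*k - 3).
Δs = -(2*k**3 + 4*k**2 + 7*k - 3)*factorial(k + 2)/(2*2**k), as required.
Σ_(k=0)^(3) t_k = s_(4) − s_(0) = -945 − (6) = -951.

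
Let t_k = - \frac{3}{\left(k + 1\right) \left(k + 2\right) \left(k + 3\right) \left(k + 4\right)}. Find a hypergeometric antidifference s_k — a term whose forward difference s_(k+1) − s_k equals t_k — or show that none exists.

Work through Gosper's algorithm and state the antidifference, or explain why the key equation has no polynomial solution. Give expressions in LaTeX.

s_k = \frac{k \left(- k^{2} - 6 k - 11\right)}{6 \left(k + 1\right) \left(k + 2\right) \left(k + 3\right)}

Step 1: r(k) = (k + 1)/(k + 5).
Factor: A=k + 1; B=k + 5; C=1.
Solve (k + 1)·f(k+1) − (k + 4)·f(k) = 1.
Degrees (1,1,0) ⇒ d ≤ 3.
A polynomial solution: f(k) = k*(k**2 + 6*k + 11)/18.
So s_k = (B(k−1)f/C)·t_k = (k*(k + 4)*(k**2 + 6*k + 11)/18)·t_k = k*(-k**2 - 6*k - 11)/(6*(k + 1)*(k + 2)*(k + 3)).
Check: Δs_k = -3/(k**4 + 10*k**3 + 35*k**2 + 50*k + 24). ✓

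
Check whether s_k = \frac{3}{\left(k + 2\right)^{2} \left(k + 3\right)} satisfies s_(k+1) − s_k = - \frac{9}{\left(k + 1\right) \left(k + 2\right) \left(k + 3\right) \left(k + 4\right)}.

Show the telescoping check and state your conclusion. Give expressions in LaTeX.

Invalid: residual \frac{6 \left(2 k + 5\right)}{k^{6} + 15 k^{5} + 91 k^{4} + 285 k^{3} + 484 k^{2} + 420 k + 144} ≠ 0.

s_(k+1) = 3/((k + 3)**2*(k + 4))
s_(k+1) − s_k = 3*((k + 2)**2 - (k + 3)*(k + 4))/((k + 2)**2*(k + 3)**2*(k + 4))
(s_(k+1) − s_k) − t_k = 6*(2*k + 5)/(k**6 + 15*k**5 + 91*k**4 + 285*k**3 + 484*k**2 + 420*k + 144)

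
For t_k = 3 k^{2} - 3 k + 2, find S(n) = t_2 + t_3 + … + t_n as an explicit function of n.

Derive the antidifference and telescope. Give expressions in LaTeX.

Ratio r(k) = (3*k**2 + 3*k + 2)/(3*k**2 - 3*k + 2).
So A=1 and B=1, with C=k**2 - k + 2/3.
Set up (1)·f(k+1) − (1)·f(k) − (k**2 - k + 2/3) = 0.
Degrees (0,0,2) ⇒ d ≤ 3.
Coefficient equations give f(k) = k*(k**2 - 3*k + 4)/3.
Get s_k = R·t_k = k*(k**2 - 3*k + 4) with R(k) = B(k−1)f(k)/C(k) = k*(k**2 - 3*k + 4)/(3*k**2 - 3*k + 2).
Check: Δs_k = 3*k**2 - 3*k + 2. ✓
Σ_(k=2)^n t_k = s_(n+1) − s_(2) = (n**3 + n + 2) − (4), i.e. n**3 + n - 2.

S(n) = n^{3} + n - 2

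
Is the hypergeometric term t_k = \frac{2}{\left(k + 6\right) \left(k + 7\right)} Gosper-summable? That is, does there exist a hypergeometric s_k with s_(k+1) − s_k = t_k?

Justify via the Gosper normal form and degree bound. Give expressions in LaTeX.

Yes. s_k = \frac{k}{3 \left(k + 6\right)}.

r(k) = (k + 6)/(k + 8) after simplifying.
Factor: A=k + 6; B=k + 8; C=1.
Key eq: (k + 6)·f(k+1) = (k + 7)·f(k) + (1).
Degrees (1,1,0) ⇒ d ≤ 1.
Solve for f: f(k) = k/6 (degree 1 ≤ 1).
R(k) = B(k−1)·f(k)/C(k) = k*(k + 7)/6; s_k = R·t_k = k/(3*(k + 6)).
Check: Δs_k = 2/(k**2 + 13*k + 42). ✓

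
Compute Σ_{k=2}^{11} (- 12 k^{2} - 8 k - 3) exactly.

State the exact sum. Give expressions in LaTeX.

Σ = -6610

The ratio is (12*k**2 + 32*k + 23)/(12*k**2 + 8*k + 3).
Normal form (A,B,C) = (1, 1, k**2 + 2*k/3 + 1/4).
Set up (1)·f(k+1) − (1)·f(k) − (k**2 + 2*k/3 + 1/4) = 0.
deg f ≤ 3 (via 0,0,2).
Solve for f: f(k) = k*(4*k**2 - 2*k + 1)/12 (degree 3 ≤ 3).
Get s_k = R·t_k = k*(-4*k**2 + 2*k - 1) with R(k) = B(k−1)f(k)/C(k) = k*(4*k**2 - 2*k + 1)/(12*k**2 + 8*k + 3).
s_(k+1) − s_k = -12*k**2 - 8*k - 3 = t_k.
Σ_(k=2)^(11) t_k = s_(12) − s_(2) = -6636 − (-26) = -6610.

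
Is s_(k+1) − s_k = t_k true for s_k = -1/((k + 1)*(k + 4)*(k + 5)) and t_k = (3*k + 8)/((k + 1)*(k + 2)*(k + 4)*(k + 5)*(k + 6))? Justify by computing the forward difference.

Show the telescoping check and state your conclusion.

s_(k+1) = -1/((k + 2)*(k + 5)*(k + 6))
s_(k+1) − s_k = (3*k + 8)/(k**5 + 18*k**4 + 121*k**3 + 372*k**2 + 508*k + 240)
(s_(k+1) − s_k) − t_k = 0

valid (s_(k+1) − s_k reduces to t_k)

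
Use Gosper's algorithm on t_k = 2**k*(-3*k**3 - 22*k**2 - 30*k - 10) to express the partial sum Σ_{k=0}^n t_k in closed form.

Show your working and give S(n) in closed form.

Ratio r(k) = 2*(3*k**3 + 31*k**2 + 83*k + 65)/(3*k**3 + 22*k**2 + 30*k + 10).
Gosper form: A/B · C(k+1)/C(k) with A=2, B=1, C=k**3 + 22*k**2/3 + 10*k + 10/3.
Key eq: (2)·f(k+1) = (1)·f(k) + (k**3 + 22*k**2/3 + 10*k + 10/3).
d = 3 from the (0,0,3) case.
A polynomial solution: f(k) = (3*k**3 + 4*k**2 - 4*k + 4)/3.
Then R = B(k−1)f/C = (3*k**3 + 4*k**2 - 4*k + 4)/(3*k**3 + 22*k**2 + 30*k + 10), so s_k = R(k)·t_k = 2**k*(-3*k**3 - 4*k**2 + 4*k - 4).
Verify: 2**k*(-3*k**3 - 22*k**2 - 30*k - 10) matches t_k.
s_(n+1) = 2**(n + 1)*(-3*n**3 - 13*n**2 - 13*n - 7) and s_(0) = -4, so S(n) = -6*2**n*n**3 - 26*2**n*n**2 - 26*2**n*n - 14*2**n + 4.

S(n) = -6*2**n*n**3 - 26*2**n*n**2 - 26*2**n*n - 14*2**n + 4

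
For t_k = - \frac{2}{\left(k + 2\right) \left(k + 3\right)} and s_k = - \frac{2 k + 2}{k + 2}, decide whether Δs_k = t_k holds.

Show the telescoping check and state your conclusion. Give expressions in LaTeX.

s_(k+1) = 2*(-k - 2)/(k + 3)
s_(k+1) − s_k = -2/(k**2 + 5*k + 6)
(s_(k+1) − s_k) − t_k = 0

valid (s_(k+1) − s_k reduces to t_k)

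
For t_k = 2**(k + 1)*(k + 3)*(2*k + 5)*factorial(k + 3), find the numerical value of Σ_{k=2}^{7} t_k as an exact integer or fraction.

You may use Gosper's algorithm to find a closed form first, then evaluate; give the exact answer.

Ratio r(k) = (k + 4)**2*(4*k + 14)/((k + 3)*(2*k + 5)).
Take A(k)=2*k + 8, B(k)=1, C(k)=k**2 + 11*k/2 + 15/2.
Set up (2*k + 8)·f(k+1) − (1)·f(k) − (k**2 + 11*k/2 + 15/2) = 0.
Degrees (1,0,2) ⇒ d ≤ 1.
Solving with deg f ≤ 1: f(k) = (k + 1)/2.
R(k) = B(k−1)·f(k)/C(k) = (k + 1)/((k + 3)*(2*k + 5)); s_k = R·t_k = 2**(k + 1)*(k + 1)*factorial(k + 3).
s_(k+1) − s_k = 2**(k + 1)*(k + 3)*(2*k + 5)*factorial(k + 3) = t_k.
Telescoping: Σ = s_(8) − s_(2) = 183936614400 − (2880) = 183936611520.

Σ = 183936611520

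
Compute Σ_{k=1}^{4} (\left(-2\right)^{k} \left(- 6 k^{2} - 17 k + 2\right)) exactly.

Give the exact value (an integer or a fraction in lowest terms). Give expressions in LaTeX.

Σ = -1950

t_(k+1)/t_k = 2*(-6*k**2 - 29*k - 21)/(6*k**2 + 17*k - 2).
Normal form (A,B,C) = (-2, 1, k**2 + 17*k/6 - 1/3).
Key eq: (-2)·f(k+1) = (1)·f(k) + (k**2 + 17*k/6 - 1/3).
Bound: deg f ≤ 2.
Solving with deg f ≤ 2: f(k) = -(2*k**2 + 3*k - 4)/6.
Then R = B(k−1)f/C = -(2*k**2 + 3*k - 4)/(6*k**2 + 17*k - 2), so s_k = R(k)·t_k = (-2)**k*(2*k**2 + 3*k - 4).
Δs = (-2)**k*(-6*k**2 - 17*k + 2), as required.
Sum = s_(5) − s_(1); s_(5) = -1952, s_(1) = -2 ⇒ -1950.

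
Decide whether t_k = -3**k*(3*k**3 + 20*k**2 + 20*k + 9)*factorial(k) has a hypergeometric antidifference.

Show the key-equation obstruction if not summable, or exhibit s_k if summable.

Yes. s_k = -3**k*(k**2 + 4*k - 3)*factorial(k).

r(k) = 3*(3*k**4 + 32*k**3 + 98*k**2 + 121*k + 52)/(3*k**3 + 20*k**2 + 20*k + 9) after simplifying.
Factor: A=3*k + 3; B=1; C=k**3 + 20*k**2/3 + 20*k/3 + 3.
f must satisfy (3*k + 3)·f(k+1) − (1)·f(k) = k**3 + 20*k**2/3 + 20*k/3 + 3.
From deg A=1, deg B=0, deg C=3: d=2.
Coefficient equations give f(k) = (k**2 + 4*k - 3)/3.
So s_k = (B(k−1)f/C)·t_k = ((k**2 + 4*k - 3)/(3*k**3 + 20*k**2 + 20*k + 9))·t_k = -3**k*(k**2 + 4*k - 3)*factorial(k).
s_(k+1) − s_k = -3**k*(3*k**3 + 20*k**2 + 20*k + 9)*factorial(k) = t_k.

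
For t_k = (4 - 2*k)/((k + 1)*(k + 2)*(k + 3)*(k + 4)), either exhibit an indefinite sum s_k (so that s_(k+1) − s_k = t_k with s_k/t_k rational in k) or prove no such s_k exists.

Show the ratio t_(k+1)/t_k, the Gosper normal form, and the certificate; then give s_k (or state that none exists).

s_k = k*(k**2 + 6*k + 17)/(6*(k + 1)*(k + 2)*(k + 3))

t_(k+1)/t_k = (k - 1)*(k + 1)/((k - 2)*(k + 5)).
Gosper form: A/B · C(k+1)/C(k) with A=k + 1, B=k + 5, C=k - 2.
Solve (k + 1)·f(k+1) − (k + 4)·f(k) = k - 2.
d = 3 from the (1,1,1) case.
A polynomial solution: f(k) = -k*(k**2 + 6*k + 17)/12.
R(k) = B(k−1)·f(k)/C(k) = -k*(k + 4)*(k**2 + 6*k + 17)/(12*(k - 2)); s_k = R·t_k = k*(k**2 + 6*k + 17)/(6*(k + 1)*(k + 2)*(k + 3)).
Verify: 2*(2 - k)/(k**4 + 10*k**3 + 35*k**2 + 50*k + 24) matches t_k.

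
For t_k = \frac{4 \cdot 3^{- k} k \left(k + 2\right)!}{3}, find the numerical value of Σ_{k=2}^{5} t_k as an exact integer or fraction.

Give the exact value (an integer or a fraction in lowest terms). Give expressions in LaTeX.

Σ = 17056/81

Compute t_(k+1)/t_k: get (k + 1)*(k + 3)/(3*k).
Factor: A=k/3 + 1; B=1; C=k.
Need (k/3 + 1)·f(k+1) − (1)·f(k) = k.
From deg A=1, deg B=0, deg C=1: d=0.
Solving with deg f ≤ 0: f(k) = 3.
Get s_k = R·t_k = 4*factorial(k + 2)/3**k with R(k) = B(k−1)f(k)/C(k) = 3/k.
Δs = 4*k*factorial(k + 2)/(3*3**k), as required.
Evaluate s at k=6 and k=2: 17920/81 and 32/3; difference 17056/81.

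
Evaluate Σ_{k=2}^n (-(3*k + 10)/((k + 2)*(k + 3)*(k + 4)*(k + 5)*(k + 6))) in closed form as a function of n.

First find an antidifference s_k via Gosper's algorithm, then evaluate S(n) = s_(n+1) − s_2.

r(k) = (k + 2)*(3*k + 13)/((k + 7)*(3*k + 10)) after simplifying.
A = k + 2, B = k + 7, C = k + 10/3.
Set up (k + 2)·f(k+1) − (k + 6)·f(k) − (k + 10/3) = 0.
deg f ≤ 4 (via 1,1,1).
A polynomial solution: f(k) = k*(k + 3)*(k**2 + 11*k + 38)/120.
R(k) = B(k−1)·f(k)/C(k) = k*(k + 3)*(k + 6)*(k**2 + 11*k + 38)/(40*(3*k + 10)); s_k = R·t_k = k*(-k**2 - 11*k - 38)/(40*(k**3 + 11*k**2 + 38*k + 40)).
Verify: (-3*k - 10)/(k**5 + 20*k**4 + 155*k**3 + 580*k**2 + 1044*k + 720) matches t_k.
Evaluate: s_(n+1) = (-n**3 - 14*n**2 - 63*n - 50)/(40*(n**3 + 14*n**2 + 63*n + 90)); subtract s_(2) = -2/105 ⇒ S(n) = (-n**3 - 14*n**2 - 63*n + 78)/(168*(n**3 + 14*n**2 + 63*n + 90)).

S(n) = (-n**3 - 14*n**2 - 63*n + 78)/(168*(n**3 + 14*n**2 + 63*n + 90))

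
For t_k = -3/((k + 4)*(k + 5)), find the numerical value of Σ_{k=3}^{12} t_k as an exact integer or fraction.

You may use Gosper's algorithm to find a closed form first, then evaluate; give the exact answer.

Σ = -30/119

The ratio is (k + 4)/(k + 6).
Normal form (A,B,C) = (k + 4, k + 6, 1).
Need (k + 4)·f(k+1) − (k + 5)·f(k) = 1.
deg f ≤ 1 (via 1,1,0).
Coefficient equations give f(k) = k/4.
Then R = B(k−1)f/C = k*(k + 5)/4, so s_k = R(k)·t_k = -3*k/(4*k + 16).
Check: Δs_k = -3/(k**2 + 9*k + 20). ✓
Evaluate s at k=13 and k=3: -39/68 and -9/28; difference -30/119.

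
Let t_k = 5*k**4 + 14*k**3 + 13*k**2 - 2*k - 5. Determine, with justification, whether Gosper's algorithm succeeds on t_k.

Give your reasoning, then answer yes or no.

Yes. s_k = k*(k**4 + k**3 - k**2 - 4*k - 2).

t_(k+1)/t_k = (5*k**4 + 34*k**3 + 85*k**2 + 86*k + 25)/(5*k**4 + 14*k**3 + 13*k**2 - 2*k - 5).
Factor: A=1; B=1; C=k**4 + 14*k**3/5 + 13*k**2/5 - 2*k/5 - 1.
f must satisfy (1)·f(k+1) − (1)·f(k) = k**4 + 14*k**3/5 + 13*k**2/5 - 2*k/5 - 1.
d = 5 from the (0,0,4) case.
Match coefficients ⇒ f(k) = k*(k**2 - k - 1)*(k**2 + 2*k + 2)/5.
R(k) = B(k−1)·f(k)/C(k) = k*(k**2 - k - 1)*(k**2 + 2*k + 2)/(5*k**4 + 14*k**3 + 13*k**2 - 2*k - 5); s_k = R·t_k = k*(k**4 + k**3 - k**2 - 4*k - 2).
Δs = 5*k**4 + 14*k**3 + 13*k**2 - 2*k - 5, as required.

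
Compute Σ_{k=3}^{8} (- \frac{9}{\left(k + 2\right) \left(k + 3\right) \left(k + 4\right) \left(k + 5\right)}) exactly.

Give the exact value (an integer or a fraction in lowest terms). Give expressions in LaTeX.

Σ = -251/20020

Ratio r(k) = (k + 2)/(k + 6).
Take A(k)=k + 2, B(k)=k + 6, C(k)=1.
Solve (k + 2)·f(k+1) − (k + 5)·f(k) = 1.
deg f ≤ 3 (via 1,1,0).
Coefficient equations give f(k) = k*(k**2 + 9*k + 26)/72.
Certificate R = B(k−1)f/C = k*(k + 5)*(k**2 + 9*k + 26)/72 gives s_k = k*(-k**2 - 9*k - 26)/(8*(k + 2)*(k + 3)*(k + 4)).
Check: Δs_k = -9/(k**4 + 14*k**3 + 71*k**2 + 154*k + 120). ✓
Evaluate s at k=9 and k=3: -141/1144 and -31/280; difference -251/20020.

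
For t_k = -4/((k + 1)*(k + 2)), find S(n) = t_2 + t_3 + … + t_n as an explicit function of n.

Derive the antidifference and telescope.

S(n) = 4*(1 - n)/(3*(n + 2))

The ratio is (k + 1)/(k + 3).
So A=k + 1 and B=k + 3, with C=1.
Set up (k + 1)·f(k+1) − (k + 2)·f(k) − (1) = 0.
Degrees (1,1,0) ⇒ d ≤ 1.
Coefficient equations give f(k) = k.
R(k) = B(k−1)·f(k)/C(k) = k*(k + 2); s_k = R·t_k = -4*k/(k + 1).
Δs = -4/(k**2 + 3*k + 2), as required.
Telescope: S(n) = s_(n+1) − s_(2) = 4*(-n - 1)/(n + 2) − (-8/3) = 4*(1 - n)/(3*(n + 2)).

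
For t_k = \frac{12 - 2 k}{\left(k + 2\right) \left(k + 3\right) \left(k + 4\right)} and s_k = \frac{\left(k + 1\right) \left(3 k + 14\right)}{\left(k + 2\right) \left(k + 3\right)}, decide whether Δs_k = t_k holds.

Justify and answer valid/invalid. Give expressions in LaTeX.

valid (s_(k+1) − s_k reduces to t_k)

s_(k+1) = (k + 2)*(3*k + 17)/((k + 3)*(k + 4))
s_(k+1) − s_k = 2*(6 - k)/(k**3 + 9*k**2 + 26*k + 24)
(s_(k+1) − s_k) − t_k = 0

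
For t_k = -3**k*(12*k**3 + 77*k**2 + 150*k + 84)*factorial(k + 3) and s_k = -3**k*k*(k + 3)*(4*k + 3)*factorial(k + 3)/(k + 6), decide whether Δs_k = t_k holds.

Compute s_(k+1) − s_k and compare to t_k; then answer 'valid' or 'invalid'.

s_(k+1) = -3**(k + 1)*(k + 1)*(k + 4)*(4*k + 7)*factorial(k + 4)/(k + 7)
s_(k+1) − s_k = -3**k*(12*k**5 + 197*k**4 + 1208*k**3 + 3444*k**2 + 4449*k + 2016)*factorial(k + 3)/((k + 6)*(k + 7))
(s_(k+1) − s_k) − t_k = 3**(k + 1)*(12*k**4 + 149*k**3 + 608*k**2 + 981*k + 504)*factorial(k + 3)/((k + 6)*(k + 7))

Invalid: residual 3**(k + 1)*(12*k**4 + 149*k**3 + 608*k**2 + 981*k + 504)*factorial(k + 3)/((k + 6)*(k + 7)) ≠ 0.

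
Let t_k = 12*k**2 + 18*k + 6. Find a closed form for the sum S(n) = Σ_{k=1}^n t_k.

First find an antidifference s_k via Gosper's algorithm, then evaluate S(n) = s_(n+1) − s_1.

r(k) = (2*k**2 + 7*k + 6)/(2*k**2 + 3*k + 1) after simplifying.
A = 1, B = 1, C = k**2 + 3*k/2 + 1/2.
Key eq: (1)·f(k+1) = (1)·f(k) + (k**2 + 3*k/2 + 1/2).
From deg A=0, deg B=0, deg C=2: d=3.
Coefficient equations give f(k) = k*(k + 1)*(4*k - 1)/12.
So s_k = (B(k−1)f/C)·t_k = (k*(4*k - 1)/(6*(2*k + 1)))·t_k = k*(4*k**2 + 3*k - 1).
Check: Δs_k = 12*k**2 + 18*k + 6. ✓
Evaluate: s_(n+1) = 4*n**3 + 15*n**2 + 17*n + 6; subtract s_(1) = 6 ⇒ S(n) = n*(4*n**2 + 15*n + 17).

S(n) = n*(4*n**2 + 15*n + 17)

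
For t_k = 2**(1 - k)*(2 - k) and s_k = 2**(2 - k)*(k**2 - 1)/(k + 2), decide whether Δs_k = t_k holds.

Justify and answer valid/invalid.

Invalid: residual 2**(1 - k)*(k**2 + 2*k - 6)/(k**2 + 5*k + 6) ≠ 0.

s_(k+1) = 2**(1 - k)*k*(k + 2)/(k + 3)
s_(k+1) − s_k = 2**(1 - k)*(-k**3 - 2*k**2 + 6*k + 6)/(k**2 + 5*k + 6)
(s_(k+1) − s_k) − t_k = 2**(1 - k)*(k**2 + 2*k - 6)/(k**2 + 5*k + 6)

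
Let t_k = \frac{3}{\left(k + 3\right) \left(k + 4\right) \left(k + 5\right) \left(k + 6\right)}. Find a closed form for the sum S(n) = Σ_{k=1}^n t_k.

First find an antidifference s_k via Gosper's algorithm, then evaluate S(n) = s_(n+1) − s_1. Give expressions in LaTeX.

S(n) = \frac{n \left(n^{2} + 15 n + 74\right)}{120 \left(n^{3} + 15 n^{2} + 74 n + 120\right)}

Step 1: r(k) = (k + 3)/(k + 7).
Take A(k)=k + 3, B(k)=k + 7, C(k)=1.
Set up (k + 3)·f(k+1) − (k + 6)·f(k) − (1) = 0.
deg f ≤ 3 (via 1,1,0).
Solving with deg f ≤ 3: f(k) = k*(k**2 + 12*k + 47)/180.
R(k) = B(k−1)·f(k)/C(k) = k*(k + 6)*(k**2 + 12*k + 47)/180; s_k = R·t_k = k*(k**2 + 12*k + 47)/(60*(k + 3)*(k + 4)*(k + 5)).
s_(k+1) − s_k = 3/(k**4 + 18*k**3 + 119*k**2 + 342*k + 360) = t_k.
s_(n+1) = (n**3 + 15*n**2 + 74*n + 60)/(60*(n**3 + 15*n**2 + 74*n + 120)) and s_(1) = 1/120, so S(n) = n*(n**2 + 15*n + 74)/(120*(n**3 + 15*n**2 + 74*n + 120)).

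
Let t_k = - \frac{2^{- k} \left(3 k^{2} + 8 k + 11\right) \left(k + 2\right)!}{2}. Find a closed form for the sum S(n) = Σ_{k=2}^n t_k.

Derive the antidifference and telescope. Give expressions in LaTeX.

S(n) = 48 - \frac{3 \cdot 2^{- n} n \left(n + 3\right)!}{2} - \frac{5 \cdot 2^{- n} \left(n + 3\right)!}{2}

Compute t_(k+1)/t_k: get (k + 3)*(8*k + 3*(k + 1)**2 + 19)/(2*(3*k**2 + 8*k + 11)).
Factor: A=k/2 + 3/2; B=1; C=k**2 + 8*k/3 + 11/3.
f must satisfy (k/2 + 3/2)·f(k+1) − (1)·f(k) = k**2 + 8*k/3 + 11/3.
deg f ≤ 1 (via 1,0,2).
A polynomial solution: f(k) = 2*(3*k + 2)/3.
R(k) = B(k−1)·f(k)/C(k) = 2*(3*k + 2)/(3*k**2 + 8*k + 11); s_k = R·t_k = -(3*k + 2)*factorial(k + 2)/2**k.
Verify: -(3*k**2 + 8*k + 11)*factorial(k + 2)/(2*2**k) matches t_k.
s_(n+1) = -2**(-n - 1)*(3*n + 5)*factorial(n + 3) and s_(2) = -48, so S(n) = 48 - 3*n*factorial(n + 3)/(2*2**n) - 5*factorial(n + 3)/(2*2**n).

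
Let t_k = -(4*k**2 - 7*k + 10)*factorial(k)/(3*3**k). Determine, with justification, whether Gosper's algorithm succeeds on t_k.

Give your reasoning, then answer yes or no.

t_(k+1)/t_k = (k + 1)*(-7*k + 4*(k + 1)**2 + 3)/(3*(4*k**2 - 7*k + 10)).
Factor: A=k/3 + 1/3; B=1; C=k**2 - 7*k/4 + 5/2.
Need (k/3 + 1/3)·f(k+1) − (1)·f(k) = k**2 - 7*k/4 + 5/2.
Degrees (1,0,2) ⇒ d ≤ 1.
Solve for f: f(k) = 3*(4*k - 3)/4 (degree 1 ≤ 1).
Then R = B(k−1)f/C = 3*(4*k - 3)/(4*k**2 - 7*k + 10), so s_k = R(k)·t_k = -(4*k - 3)*factorial(k)/3**k.
s_(k+1) − s_k = -(4*k**2 - 7*k + 10)*factorial(k)/(3*3**k) = t_k.

Yes. s_k = -(4*k - 3)*factorial(k)/3**k.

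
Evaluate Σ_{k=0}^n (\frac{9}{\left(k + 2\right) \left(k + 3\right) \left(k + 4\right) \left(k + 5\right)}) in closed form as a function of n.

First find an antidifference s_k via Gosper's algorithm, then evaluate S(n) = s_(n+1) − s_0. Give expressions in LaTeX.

S(n) = \frac{n^{3} + 12 n^{2} + 47 n + 36}{8 \left(n^{3} + 12 n^{2} + 47 n + 60\right)}

Step 1: r(k) = (k + 2)/(k + 6).
Factor: A=k + 2; B=k + 6; C=1.
f must satisfy (k + 2)·f(k+1) − (k + 5)·f(k) = 1.
d = 3 from the (1,1,0) case.
Coefficient equations give f(k) = k*(k**2 + 9*k + 26)/72.
So s_k = (B(k−1)f/C)·t_k = (k*(k + 5)*(k**2 + 9*k + 26)/72)·t_k = k*(k**2 + 9*k + 26)/(8*(k + 2)*(k + 3)*(k + 4)).
s_(k+1) − s_k = 9/(k**4 + 14*k**3 + 71*k**2 + 154*k + 120) = t_k.
Σ_(k=0)^n t_k = s_(n+1) − s_(0) = ((n**3 + 12*n**2 + 47*n + 36)/(8*(n**3 + 12*n**2 + 47*n + 60))) − (0), i.e. (n**3 + 12*n**2 + 47*n + 36)/(8*(n**3 + 12*n**2 + 47*n + 60)).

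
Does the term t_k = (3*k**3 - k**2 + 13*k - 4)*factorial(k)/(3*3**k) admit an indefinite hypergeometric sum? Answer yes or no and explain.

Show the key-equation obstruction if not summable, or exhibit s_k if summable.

t_(k+1)/t_k = (k + 1)*(13*k + 3*(k + 1)**3 - (k + 1)**2 + 9)/(3*(3*k**3 - k**2 + 13*k - 4)).
So A=k/3 + 1/3 and B=1, with C=k**3 - k**2/3 + 13*k/3 - 4/3.
Set up (k/3 + 1/3)·f(k+1) − (1)·f(k) − (k**3 - k**2/3 + 13*k/3 - 4/3) = 0.
From deg A=1, deg B=0, deg C=3: d=2.
Match coefficients ⇒ f(k) = 3*k**2 - k + 3.
R(k) = B(k−1)·f(k)/C(k) = 3*(3*k**2 - k + 3)/(3*k**3 - k**2 + 13*k - 4); s_k = R·t_k = (3*k**2 - k + 3)*factorial(k)/3**k.
Verify: (3*k**3 - k**2 + 13*k - 4)*factorial(k)/(3*3**k) matches t_k.

Yes. s_k = (3*k**2 - k + 3)*factorial(k)/3**k.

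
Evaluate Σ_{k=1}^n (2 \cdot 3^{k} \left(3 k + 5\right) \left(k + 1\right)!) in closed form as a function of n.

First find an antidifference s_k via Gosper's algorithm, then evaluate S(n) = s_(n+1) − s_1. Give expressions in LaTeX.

S(n) = 6 \cdot 3^{n} \left(n + 2\right)! - 12

The ratio is 3*(k + 2)*(3*k + 8)/(3*k + 5).
Normal form (A,B,C) = (3*k + 6, 1, k + 5/3).
Set up (3*k + 6)·f(k+1) − (1)·f(k) − (k + 5/3) = 0.
Degrees (1,0,1) ⇒ d ≤ 0.
Solving with deg f ≤ 0: f(k) = 1/3.
So s_k = (B(k−1)f/C)·t_k = (1/(3*k + 5))·t_k = 2*3**k*factorial(k + 1).
Verify: 2*3**k*(3*k + 5)*factorial(k + 1) matches t_k.
Telescope: S(n) = s_(n+1) − s_(1) = 6*3**n*factorial(n + 2) − (12) = 6*3**n*factorial(n + 2) - 12.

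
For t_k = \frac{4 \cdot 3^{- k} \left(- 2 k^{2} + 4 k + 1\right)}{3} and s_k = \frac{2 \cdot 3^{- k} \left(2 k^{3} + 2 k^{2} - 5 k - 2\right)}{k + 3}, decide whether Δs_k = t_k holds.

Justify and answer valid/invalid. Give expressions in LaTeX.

Invalid: residual \frac{2 \cdot 3^{- k} \left(4 k^{3} + 10 k^{2} - 32 k - 9\right)}{3 \left(k^{2} + 7 k + 12\right)} ≠ 0.

s_(k+1) = 2*(2*k**3 + 8*k**2 + 5*k - 3)/(3*3**k*(k + 4))
s_(k+1) − s_k = 2*(-4*k**4 - 16*k**3 + 20*k**2 + 78*k + 15)/(3*3**k*(k**2 + 7*k + 12))
(s_(k+1) − s_k) − t_k = 2*(4*k**3 + 10*k**2 - 32*k - 9)/(3*3**k*(k**2 + 7*k + 12))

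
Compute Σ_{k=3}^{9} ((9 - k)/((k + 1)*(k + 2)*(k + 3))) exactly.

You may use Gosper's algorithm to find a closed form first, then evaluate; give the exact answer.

Σ = 21/220

Compute t_(k+1)/t_k: get (k - 8)*(k + 1)/((k - 9)*(k + 4)).
So A=k + 1 and B=k + 4, with C=k - 9.
Need (k + 1)·f(k+1) − (k + 3)·f(k) = k - 9.
Degrees (1,1,1) ⇒ d ≤ 2.
Solve for f: f(k) = -k*(2*k + 7) (degree 2 ≤ 2).
R(k) = B(k−1)·f(k)/C(k) = -k*(k + 3)*(2*k + 7)/(k - 9); s_k = R·t_k = k*(2*k + 7)/((k + 1)*(k + 2)).
Check: Δs_k = (9 - k)/(k**3 + 6*k**2 + 11*k + 6). ✓
Telescoping: Σ = s_(10) − s_(3) = 45/22 − (39/20) = 21/220.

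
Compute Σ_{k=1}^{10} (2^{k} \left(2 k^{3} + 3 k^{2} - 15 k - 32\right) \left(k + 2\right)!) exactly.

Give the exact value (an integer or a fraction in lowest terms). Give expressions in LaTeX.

t_(k+1)/t_k = 2*(2*k**4 + 15*k**3 + 24*k**2 - 51*k - 126)/(2*k**3 + 3*k**2 - 15*k - 32).
Factor: A=2*k + 6; B=1; C=k**3 + 3*k**2/2 - 15*k/2 - 16.
Set up (2*k + 6)·f(k+1) − (1)·f(k) − (k**3 + 3*k**2/2 - 15*k/2 - 16) = 0.
From deg A=1, deg B=0, deg C=3: d=2.
Coefficient equations give f(k) = (k - 4)*(k + 1)/2.
R(k) = B(k−1)·f(k)/C(k) = (k - 4)*(k + 1)/(2*k**3 + 3*k**2 - 15*k - 32); s_k = R·t_k = 2**k*(k - 4)*(k + 1)*factorial(k + 2).
Check: Δs_k = 2**k*(2*k**3 + 3*k**2 - 15*k - 32)*factorial(k + 2). ✓
Evaluate s at k=11 and k=1: 1071246842265600 and -72; difference 1071246842265672.

Σ = 1071246842265672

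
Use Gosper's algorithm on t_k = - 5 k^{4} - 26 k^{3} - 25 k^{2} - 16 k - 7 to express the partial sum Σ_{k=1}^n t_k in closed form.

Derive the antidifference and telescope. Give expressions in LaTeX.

Step 1: r(k) = (5*k**4 + 46*k**3 + 133*k**2 + 164*k + 79)/(5*k**4 + 26*k**3 + 25*k**2 + 16*k + 7).
Factor: A=1; B=1; C=k**4 + 26*k**3/5 + 5*k**2 + 16*k/5 + 7/5.
Solve (1)·f(k+1) − (1)·f(k) = k**4 + 26*k**3/5 + 5*k**2 + 16*k/5 + 7/5.
Degrees (0,0,4) ⇒ d ≤ 5.
Solving with deg f ≤ 5: f(k) = k*(k**4 + 4*k**3 - 3*k**2 + 2*k + 3)/5.
Get s_k = R·t_k = k*(-k**4 - 4*k**3 + 3*k**2 - 2*k - 3) with R(k) = B(k−1)f(k)/C(k) = k*(k**4 + 4*k**3 - 3*k**2 + 2*k + 3)/(5*k**4 + 26*k**3 + 25*k**2 + 16*k + 7).
s_(k+1) − s_k = -5*k**4 - 26*k**3 - 25*k**2 - 16*k - 7 = t_k.
Σ_(k=1)^n t_k = s_(n+1) − s_(1) = (-n**5 - 9*n**4 - 23*n**3 - 27*n**2 - 19*n - 7) − (-7), i.e. n*(-n**4 - 9*n**3 - 23*n**2 - 27*n - 19).

S(n) = n \left(- n^{4} - 9 n^{3} - 23 n^{2} - 27 n - 19\right)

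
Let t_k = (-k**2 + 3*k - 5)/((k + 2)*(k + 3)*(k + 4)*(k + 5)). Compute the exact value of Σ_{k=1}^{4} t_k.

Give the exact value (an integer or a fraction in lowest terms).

Σ = -1/56

The ratio is (k**3 + k**2 + k + 6)/(k**3 + 3*k**2 - 13*k + 30).
Normal form (A,B,C) = (k + 2, k + 6, k**2 - 3*k + 5).
f must satisfy (k + 2)·f(k+1) − (k + 5)·f(k) = k**2 - 3*k + 5.
Degrees (1,1,2) ⇒ d ≤ 3.
Solving with deg f ≤ 3: f(k) = k*(k**2 + k + 18)/8.
Then R = B(k−1)f/C = k*(k + 5)*(k**2 + k + 18)/(8*(k**2 - 3*k + 5)), so s_k = R(k)·t_k = k*(-k**2 - k - 18)/(8*(k + 2)*(k + 3)*(k + 4)).
Check: Δs_k = (-k**2 + 3*k - 5)/(k**4 + 14*k**3 + 71*k**2 + 154*k + 120). ✓
Sum = s_(5) − s_(1); s_(5) = -5/84, s_(1) = -1/24 ⇒ -1/56.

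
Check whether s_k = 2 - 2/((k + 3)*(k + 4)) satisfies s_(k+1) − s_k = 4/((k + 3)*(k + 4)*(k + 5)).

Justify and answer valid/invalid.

valid; difference matches t_k

s_(k+1) = 2 - 2/((k + 4)*(k + 5))
s_(k+1) − s_k = 4/(k**3 + 12*k**2 + 47*k + 60)
(s_(k+1) − s_k) − t_k = 0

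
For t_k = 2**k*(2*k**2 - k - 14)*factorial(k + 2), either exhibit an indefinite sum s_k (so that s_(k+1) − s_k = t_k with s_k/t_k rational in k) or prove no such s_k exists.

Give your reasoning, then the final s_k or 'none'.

t_(k+1)/t_k = 2*(k + 3)*(k - 2*(k + 1)**2 + 15)/(-2*k**2 + k + 14).
Normal form (A,B,C) = (2*k + 6, 1, k**2 - k/2 - 7).
Need (2*k + 6)·f(k+1) − (1)·f(k) = k**2 - k/2 - 7.
Degrees (1,0,2) ⇒ d ≤ 1.
Coefficient equations give f(k) = (k - 4)/2.
Then R = B(k−1)f/C = (k - 4)/(2*k**2 - k - 14), so s_k = R(k)·t_k = 2**k*(k - 4)*factorial(k + 2).
Verify: 2**k*(2*k**2 - k - 14)*factorial(k + 2) matches t_k.

s_k = 2**k*(k - 4)*factorial(k + 2)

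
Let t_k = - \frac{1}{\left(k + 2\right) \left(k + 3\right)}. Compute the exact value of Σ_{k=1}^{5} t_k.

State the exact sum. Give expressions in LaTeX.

Step 1: r(k) = (k + 2)/(k + 4).
Factor: A=k + 2; B=k + 4; C=1.
Set up (k + 2)·f(k+1) − (k + 3)·f(k) − (1) = 0.
d = 1 from the (1,1,0) case.
A polynomial solution: f(k) = k/2.
Get s_k = R·t_k = -k/(2*k + 4) with R(k) = B(k−1)f(k)/C(k) = k*(k + 3)/2.
Δs = -1/(k**2 + 5*k + 6), as required.
Telescoping: Σ = s_(6) − s_(1) = -3/8 − (-1/6) = -5/24.

Σ = -5/24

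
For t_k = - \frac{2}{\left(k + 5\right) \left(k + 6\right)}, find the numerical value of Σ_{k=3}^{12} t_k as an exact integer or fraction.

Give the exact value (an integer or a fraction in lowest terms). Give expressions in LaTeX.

Σ = -5/36

t_(k+1)/t_k = (k + 5)/(k + 7).
Take A(k)=k + 5, B(k)=k + 7, C(k)=1.
Set up (k + 5)·f(k+1) − (k + 6)·f(k) − (1) = 0.
From deg A=1, deg B=1, deg C=0: d=1.
Coefficient equations give f(k) = k/5.
Get s_k = R·t_k = -2*k/(5*k + 25) with R(k) = B(k−1)f(k)/C(k) = k*(k + 6)/5.
s_(k+1) − s_k = -2/(k**2 + 11*k + 30) = t_k.
Telescoping: Σ = s_(13) − s_(3) = -13/45 − (-3/20) = -5/36.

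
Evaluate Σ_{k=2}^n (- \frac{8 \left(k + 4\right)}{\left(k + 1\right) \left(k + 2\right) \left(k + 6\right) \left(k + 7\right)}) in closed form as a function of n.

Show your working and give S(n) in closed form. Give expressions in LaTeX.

r(k) = (k + 1)*(k + 5)*(k + 6)/((k + 3)*(k + 4)*(k + 8)) after simplifying.
Take A(k)=k + 1, B(k)=k + 8, C(k)=k**4 + 16*k**3 + 95*k**2 + 248*k + 240.
Need (k + 1)·f(k+1) − (k + 7)·f(k) = k**4 + 16*k**3 + 95*k**2 + 248*k + 240.
From deg A=1, deg B=1, deg C=4: d=6.
Solving with deg f ≤ 6: f(k) = k*(k + 2)*(k + 3)*(k + 4)*(k + 5)*(k + 7)/12.
Then R = B(k−1)f/C = k*(k + 2)*(k + 7)**2/(12*(k + 4)), so s_k = R(k)·t_k = 2*k*(-k - 7)/(3*(k**2 + 7*k + 6)).
Verify: 8*(-k - 4)/(k**4 + 16*k**3 + 83*k**2 + 152*k + 84) matches t_k.
Telescope: S(n) = s_(n+1) − s_(2) = 2*(-n**2 - 9*n - 8)/(3*(n**2 + 9*n + 14)) − (-1/2) = (-n**2 - 9*n + 10)/(6*(n**2 + 9*n + 14)).

S(n) = \frac{- n^{2} - 9 n + 10}{6 \left(n^{2} + 9 n + 14\right)}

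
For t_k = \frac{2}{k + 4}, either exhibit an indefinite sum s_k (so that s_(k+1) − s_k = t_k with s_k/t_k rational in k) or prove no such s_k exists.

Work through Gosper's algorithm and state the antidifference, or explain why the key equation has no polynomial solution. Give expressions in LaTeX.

r(k) = (k + 4)/(k + 5) after simplifying.
Gosper form: A/B · C(k+1)/C(k) with A=k + 4, B=k + 5, C=1.
f must satisfy (k + 4)·f(k+1) − (k + 4)·f(k) = 1.
From deg A=1, deg B=1, deg C=0: d=0.
Put f(k) = c0: A·f(k+1) − B(k−1)·f(k) − C = -1; need -1 = 0 — inconsistent ⇒ no f, not summable.

no hypergeometric antidifference exists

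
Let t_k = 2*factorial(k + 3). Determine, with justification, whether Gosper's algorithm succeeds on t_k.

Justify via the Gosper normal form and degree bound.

No; the degree bound rules out any f.

Ratio r(k) = k + 4.
Factor: A=k + 4; B=1; C=1.
Solve (k + 4)·f(k+1) − (1)·f(k) = 1.
Bound: deg f ≤ -1.
d = -1 < 0 ⇒ no nonzero polynomial f; not summable.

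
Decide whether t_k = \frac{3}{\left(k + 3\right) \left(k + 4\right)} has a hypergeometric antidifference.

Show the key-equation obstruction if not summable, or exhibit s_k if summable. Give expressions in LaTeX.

Yes. s_k = \frac{k}{k + 3}.

Compute t_(k+1)/t_k: get (k + 3)/(k + 5).
A = k + 3, B = k + 5, C = 1.
f must satisfy (k + 3)·f(k+1) − (k + 4)·f(k) = 1.
deg f ≤ 1 (via 1,1,0).
Solving with deg f ≤ 1: f(k) = k/3.
Certificate R = B(k−1)f/C = k*(k + 4)/3 gives s_k = k/(k + 3).
Verify: 3/(k**2 + 7*k + 12) matches t_k.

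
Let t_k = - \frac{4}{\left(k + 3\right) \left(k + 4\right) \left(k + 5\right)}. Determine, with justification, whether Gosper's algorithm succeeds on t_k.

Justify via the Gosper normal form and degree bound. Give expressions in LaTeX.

Yes. s_k = \frac{k \left(- k - 7\right)}{6 \left(k + 3\right) \left(k + 4\right)}.

Step 1: r(k) = (k + 3)/(k + 6).
Take A(k)=k + 3, B(k)=k + 6, C(k)=1.
Set up (k + 3)·f(k+1) − (k + 5)·f(k) − (1) = 0.
Degrees (1,1,0) ⇒ d ≤ 2.
Solve for f: f(k) = k*(k + 7)/24 (degree 2 ≤ 2).
Certificate R = B(k−1)f/C = k*(k + 5)*(k + 7)/24 gives s_k = k*(-k - 7)/(6*(k + 3)*(k + 4)).
s_(k+1) − s_k = -4/(k**3 + 12*k**2 + 47*k + 60) = t_k.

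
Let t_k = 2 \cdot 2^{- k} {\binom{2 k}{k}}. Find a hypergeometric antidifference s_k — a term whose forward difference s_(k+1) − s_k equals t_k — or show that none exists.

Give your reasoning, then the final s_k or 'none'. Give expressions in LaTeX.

none (Gosper's algorithm certifies no s_k)

Step 1: r(k) = (2*k + 1)/(k + 1).
Normal form (A,B,C) = (2*k + 1, k + 1, 1).
f must satisfy (2*k + 1)·f(k+1) − (k)·f(k) = 1.
From deg A=1, deg B=1, deg C=0: d=-1.
Negative degree bound (-1): no f exists, t_k not Gosper-summable.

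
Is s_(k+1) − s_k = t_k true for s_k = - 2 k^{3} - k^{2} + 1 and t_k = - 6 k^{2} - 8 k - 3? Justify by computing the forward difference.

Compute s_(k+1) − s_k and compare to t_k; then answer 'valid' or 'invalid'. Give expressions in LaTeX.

valid (s_(k+1) − s_k reduces to t_k)

s_(k+1) = -2*(k + 1)**3 - (k + 1)**2 + 1
s_(k+1) − s_k = -6*k**2 - 8*k - 3
(s_(k+1) − s_k) − t_k = 0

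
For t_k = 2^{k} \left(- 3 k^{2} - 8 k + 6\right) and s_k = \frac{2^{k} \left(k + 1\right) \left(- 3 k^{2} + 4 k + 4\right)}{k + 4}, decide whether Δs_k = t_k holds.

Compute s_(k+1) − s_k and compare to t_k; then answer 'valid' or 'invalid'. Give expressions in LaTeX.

Invalid: residual \frac{2^{k} \left(9 k^{3} + 51 k^{2} + 90 k - 60\right)}{k^{2} + 9 k + 20} ≠ 0.

s_(k+1) = 2**(k + 1)*(-3*k**3 - 8*k**2 + k + 10)/(k + 5)
s_(k+1) − s_k = 2**k*(-3*k**4 - 26*k**3 - 75*k**2 - 16*k + 60)/(k**2 + 9*k + 20)
(s_(k+1) − s_k) − t_k = 2**k*(9*k**3 + 51*k**2 + 90*k - 60)/(k**2 + 9*k + 20)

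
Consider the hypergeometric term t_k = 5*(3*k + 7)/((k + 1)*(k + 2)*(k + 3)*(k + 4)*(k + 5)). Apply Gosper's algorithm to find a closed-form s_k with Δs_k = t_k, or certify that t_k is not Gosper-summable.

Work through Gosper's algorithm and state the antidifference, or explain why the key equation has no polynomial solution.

Compute t_(k+1)/t_k: get (k + 1)*(3*k + 10)/((k + 6)*(3*k + 7)).
Factor: A=k + 1; B=k + 6; C=k + 7/3.
Solve (k + 1)·f(k+1) − (k + 5)·f(k) = k + 7/3.
deg f ≤ 4 (via 1,1,1).
Match coefficients ⇒ f(k) = k*(k + 2)*(k**2 + 8*k + 19)/36.
R(k) = B(k−1)·f(k)/C(k) = k*(k + 2)*(k + 5)*(k**2 + 8*k + 19)/(12*(3*k + 7)); s_k = R·t_k = 5*k*(k**2 + 8*k + 19)/(12*(k**3 + 8*k**2 + 19*k + 12)).
Verify: 5*(3*k + 7)/(k**5 + 15*k**4 + 85*k**3 + 225*k**2 + 274*k + 120) matches t_k.

s_k = 5*k*(k**2 + 8*k + 19)/(12*(k**3 + 8*k**2 + 19*k + 12))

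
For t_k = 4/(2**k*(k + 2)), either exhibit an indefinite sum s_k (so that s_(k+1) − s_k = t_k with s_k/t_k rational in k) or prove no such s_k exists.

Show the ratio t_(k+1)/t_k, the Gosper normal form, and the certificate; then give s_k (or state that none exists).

The ratio is (k + 2)/(2*(k + 3)).
Take A(k)=k/2 + 1, B(k)=k + 3, C(k)=1.
Set up (k/2 + 1)·f(k+1) − (k + 2)·f(k) − (1) = 0.
From deg A=1, deg B=1, deg C=0: d=-1.
Bound -1 < 0, so the key equation has no polynomial solution.

no hypergeometric antidifference exists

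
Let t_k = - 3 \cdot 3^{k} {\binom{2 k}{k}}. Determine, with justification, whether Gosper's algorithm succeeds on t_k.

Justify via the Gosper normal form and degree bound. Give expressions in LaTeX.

r(k) = 6*(2*k + 1)/(k + 1) after simplifying.
Take A(k)=12*k + 6, B(k)=k + 1, C(k)=1.
Key eq: (12*k + 6)·f(k+1) = (k)·f(k) + (1).
From deg A=1, deg B=1, deg C=0: d=-1.
deg f ≤ -1 is impossible — no certificate.

No; the degree bound rules out any f.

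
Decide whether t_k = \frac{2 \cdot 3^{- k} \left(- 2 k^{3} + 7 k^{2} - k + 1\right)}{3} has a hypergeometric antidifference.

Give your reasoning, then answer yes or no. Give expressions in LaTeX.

Ratio r(k) = (2*k**3 - k**2 - 7*k - 5)/(3*(2*k**3 - 7*k**2 + k - 1)).
Factor: A=1/3; B=1; C=k**3 - 7*k**2/2 + k/2 - 1/2.
Set up (1/3)·f(k+1) − (1)·f(k) − (k**3 - 7*k**2/2 + k/2 - 1/2) = 0.
d = 3 from the (0,0,3) case.
Coefficient equations give f(k) = -3*(k**3 - 2*k**2 - 1)/2.
Get s_k = R·t_k = 2*(k**3 - 2*k**2 - 1)/3**k with R(k) = B(k−1)f(k)/C(k) = -3*(k**3 - 2*k**2 - 1)/(2*k**3 - 7*k**2 + k - 1).
Δs = 2*(-2*k**3 + 7*k**2 - k + 1)/(3*3**k), as required.

Yes. s_k = 2 \cdot 3^{- k} \left(k^{3} - 2 k^{2} - 1\right).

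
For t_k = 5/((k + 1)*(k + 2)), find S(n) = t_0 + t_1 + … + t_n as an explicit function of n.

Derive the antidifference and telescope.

S(n) = 5*(n + 1)/(n + 2)

Compute t_(k+1)/t_k: get (k + 1)/(k + 3).
Normal form (A,B,C) = (k + 1, k + 3, 1).
Key eq: (k + 1)·f(k+1) = (k + 2)·f(k) + (1).
Bound: deg f ≤ 1.
Solving with deg f ≤ 1: f(k) = k.
Certificate R = B(k−1)f/C = k*(k + 2) gives s_k = 5*k/(k + 1).
Verify: 5/(k**2 + 3*k + 2) matches t_k.
Telescope: S(n) = s_(n+1) − s_(0) = 5*(n + 1)/(n + 2) − (0) = 5*(n + 1)/(n + 2).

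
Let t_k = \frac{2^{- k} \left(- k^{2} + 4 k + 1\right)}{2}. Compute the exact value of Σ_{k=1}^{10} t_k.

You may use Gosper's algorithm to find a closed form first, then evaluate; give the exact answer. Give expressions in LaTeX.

Σ = 3169/2048

r(k) = (k**2/2 - k - 2)/(k**2 - 4*k - 1) after simplifying.
So A=1/2 and B=1, with C=k**2 - 4*k - 1.
f must satisfy (1/2)·f(k+1) − (1)·f(k) = k**2 - 4*k - 1.
Degrees (0,0,2) ⇒ d ≤ 2.
A polynomial solution: f(k) = -2*(k**2 - 2*k - 2).
R(k) = B(k−1)·f(k)/C(k) = -2*(k**2 - 2*k - 2)/(k**2 - 4*k - 1); s_k = R·t_k = (k**2 - 2*k - 2)/2**k.
Check: Δs_k = (-k**2 + 4*k + 1)/(2*2**k). ✓
Σ_(k=1)^(10) t_k = s_(11) − s_(1) = 97/2048 − (-3/2) = 3169/2048.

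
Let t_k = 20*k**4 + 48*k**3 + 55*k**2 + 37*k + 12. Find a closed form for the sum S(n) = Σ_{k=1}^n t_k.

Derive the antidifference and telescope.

r(k) = (20*k**4 + 128*k**3 + 319*k**2 + 371*k + 172)/(20*k**4 + 48*k**3 + 55*k**2 + 37*k + 12) after simplifying.
A = 1, B = 1, C = k**4 + 12*k**3/5 + 11*k**2/4 + 37*k/20 + 3/5.
Solve (1)·f(k+1) − (1)·f(k) = k**4 + 12*k**3/5 + 11*k**2/4 + 37*k/20 + 3/5.
From deg A=0, deg B=0, deg C=4: d=5.
Match coefficients ⇒ f(k) = k*(4*k**4 + 2*k**3 + k**2 + 3*k + 2)/20.
Get s_k = R·t_k = k*(4*k**4 + 2*k**3 + k**2 + 3*k + 2) with R(k) = B(k−1)f(k)/C(k) = k*(4*k**4 + 2*k**3 + k**2 + 3*k + 2)/(20*k**4 + 48*k**3 + 55*k**2 + 37*k + 12).
Check: Δs_k = 20*k**4 + 48*k**3 + 55*k**2 + 37*k + 12. ✓
Telescope: S(n) = s_(n+1) − s_(1) = 4*n**5 + 22*n**4 + 49*n**3 + 58*n**2 + 39*n + 12 − (12) = n*(4*n**4 + 22*n**3 + 49*n**2 + 58*n + 39).

S(n) = n*(4*n**4 + 22*n**3 + 49*n**2 + 58*n + 39)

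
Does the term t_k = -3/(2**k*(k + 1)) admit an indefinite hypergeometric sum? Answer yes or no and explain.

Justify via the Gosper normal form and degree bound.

No; the degree bound rules out any f.

t_(k+1)/t_k = (k + 1)/(2*(k + 2)).
A = k/2 + 1/2, B = k + 2, C = 1.
Solve (k/2 + 1/2)·f(k+1) − (k + 1)·f(k) = 1.
Bound: deg f ≤ -1.
d = -1 < 0 ⇒ no nonzero polynomial f; not summable.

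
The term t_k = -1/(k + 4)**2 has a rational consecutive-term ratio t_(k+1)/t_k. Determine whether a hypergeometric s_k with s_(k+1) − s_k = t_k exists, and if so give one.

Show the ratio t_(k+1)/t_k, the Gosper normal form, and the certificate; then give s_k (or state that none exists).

Step 1: r(k) = (k + 4)**2/(k + 5)**2.
Normal form (A,B,C) = (k**2 + 8*k + 16, k**2 + 10*k + 25, 1).
f must satisfy (k**2 + 8*k + 16)·f(k+1) − (k**2 + 8*k + 16)·f(k) = 1.
d = 0 from the (2,2,0) case.
Generic f = c0 gives residual -1; -1 = 0 cannot hold, so t_k is not Gosper-summable.

not Gosper-summable; s_k does not exist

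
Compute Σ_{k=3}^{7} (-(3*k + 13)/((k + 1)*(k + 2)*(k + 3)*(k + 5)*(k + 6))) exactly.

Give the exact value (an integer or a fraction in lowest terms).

r(k) = (k + 1)*(k + 5)*(3*k + 16)/((k + 4)*(k + 7)*(3*k + 13)) after simplifying.
Normal form (A,B,C) = (k + 1, k + 7, k**2 + 25*k/3 + 52/3).
Solve (k + 1)·f(k+1) − (k + 6)·f(k) = k**2 + 25*k/3 + 52/3.
Bound: deg f ≤ 5.
Solve for f: f(k) = k*(k + 3)*(k + 4)*(k**2 + 8*k + 17)/30 (degree 5 ≤ 5).
Then R = B(k−1)f/C = k*(k + 3)*(k + 6)*(k**2 + 8*k + 17)/(10*(3*k + 13)), so s_k = R(k)·t_k = k*(-k**2 - 8*k - 17)/(10*(k**3 + 8*k**2 + 17*k + 10)).
Verify: (-3*k - 13)/(k**5 + 17*k**4 + 107*k**3 + 307*k**2 + 396*k + 180) matches t_k.
Σ_(k=3)^(7) t_k = s_(8) − s_(3) = -58/585 − (-3/32) = -101/18720.

Σ = -101/18720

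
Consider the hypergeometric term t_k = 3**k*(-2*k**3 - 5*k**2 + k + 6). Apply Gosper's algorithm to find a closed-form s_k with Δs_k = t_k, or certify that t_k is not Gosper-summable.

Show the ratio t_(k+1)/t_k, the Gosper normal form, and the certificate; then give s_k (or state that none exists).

Compute t_(k+1)/t_k: get 3*k*(2*k**2 + 11*k + 15)/(2*k**3 + 5*k**2 - k - 6).
Take A(k)=3, B(k)=1, C(k)=k**3 + 5*k**2/2 - k/2 - 3.
Solve (3)·f(k+1) − (1)·f(k) = k**3 + 5*k**2/2 - k/2 - 3.
d = 3 from the (0,0,3) case.
A polynomial solution: f(k) = (k**3 - 2*k**2 + k - 3)/2.
So s_k = (B(k−1)f/C)·t_k = ((k**3 - 2*k**2 + k - 3)/((k - 1)*(k + 2)*(2*k + 3)))·t_k = 3**k*(-k**3 + 2*k**2 - k + 3).
Verify: 3**k*(-2*k**3 - 5*k**2 + k + 6) matches t_k.

s_k = 3**k*(-k**3 + 2*k**2 - k + 3)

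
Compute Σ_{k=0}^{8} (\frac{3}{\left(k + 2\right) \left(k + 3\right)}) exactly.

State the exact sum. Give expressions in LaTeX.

The ratio is (k + 2)/(k + 4).
Normal form (A,B,C) = (k + 2, k + 4, 1).
Solve (k + 2)·f(k+1) − (k + 3)·f(k) = 1.
d = 1 from the (1,1,0) case.
Solve for f: f(k) = k/2 (degree 1 ≤ 1).
So s_k = (B(k−1)f/C)·t_k = (k*(k + 3)/2)·t_k = 3*k/(2*(k + 2)).
Δs = 3/(k**2 + 5*k + 6), as required.
Sum = s_(9) − s_(0); s_(9) = 27/22, s_(0) = 0 ⇒ 27/22.

Σ = 27/22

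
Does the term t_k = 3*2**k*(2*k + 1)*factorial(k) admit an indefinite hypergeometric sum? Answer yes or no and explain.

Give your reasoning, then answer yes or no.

Compute t_(k+1)/t_k: get 2*(k + 1)*(2*k + 3)/(2*k + 1).
Normal form (A,B,C) = (2*k + 2, 1, k + 1/2).
Need (2*k + 2)·f(k+1) − (1)·f(k) = k + 1/2.
From deg A=1, deg B=0, deg C=1: d=0.
Coefficient equations give f(k) = 1/2.
Get s_k = R·t_k = 3*2**k*factorial(k) with R(k) = B(k−1)f(k)/C(k) = 1/(2*k + 1).
Verify: 3*2**k*(2*k + 1)*factorial(k) matches t_k.

Yes. s_k = 3*2**k*factorial(k).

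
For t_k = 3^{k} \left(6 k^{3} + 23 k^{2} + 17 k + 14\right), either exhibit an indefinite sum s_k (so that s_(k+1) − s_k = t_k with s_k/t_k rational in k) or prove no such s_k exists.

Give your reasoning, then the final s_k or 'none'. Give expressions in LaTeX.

s_k = 3^{k} \left(3 k^{3} - 2 k^{2} + k + 4\right)

t_(k+1)/t_k = 3*(6*k**3 + 41*k**2 + 81*k + 60)/(6*k**3 + 23*k**2 + 17*k + 14).
A = 3, B = 1, C = k**3 + 23*k**2/6 + 17*k/6 + 7/3.
Key eq: (3)·f(k+1) = (1)·f(k) + (k**3 + 23*k**2/6 + 17*k/6 + 7/3).
d = 3 from the (0,0,3) case.
A polynomial solution: f(k) = (3*k**3 - 2*k**2 + k + 4)/6.
Certificate R = B(k−1)f/C = (3*k**3 - 2*k**2 + k + 4)/(6*k**3 + 23*k**2 + 17*k + 14) gives s_k = 3**k*(3*k**3 - 2*k**2 + k + 4).
Verify: 3**k*(6*k**3 + 23*k**2 + 17*k + 14) matches t_k.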